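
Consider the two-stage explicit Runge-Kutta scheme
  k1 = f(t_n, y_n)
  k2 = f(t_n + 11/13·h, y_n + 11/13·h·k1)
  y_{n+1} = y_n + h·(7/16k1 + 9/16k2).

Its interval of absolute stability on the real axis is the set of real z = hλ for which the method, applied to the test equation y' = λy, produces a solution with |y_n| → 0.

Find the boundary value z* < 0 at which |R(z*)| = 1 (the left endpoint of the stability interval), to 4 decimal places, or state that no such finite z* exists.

left endpoint -2.1010.

Test eqn y'=λy, z=hλ:
  k1=λy_n ⇒ h·k1=z·y_n;  k2=λ(1+11/13z)y_n ⇒ h·k2=z(1+11/13z)y_n
  y_{n+1}/y_n = 1 + 7/16z + 9/16z(1+11/13z) = 1 + z + 99/208z²
  so R(z) = 1 + z + 99/208z².

Need |R(x)|<1, x<0.
x=-1.06: |R|=0.4748
R=1: x+99/208x²=0 ⇒ x=−208/99=-2.1010; min R=1−1/(4·99/208)=0.4747>−1
Confirm numerically:
  x=-1.667: |R|=0.65564 <1
  x=-1.304: |R|=0.50533 <1
  x=-0.965: |R|=0.47823 <1
  x=-2.513: |R|=1.49278 >1
  x=-2.363: |R|=1.29466 >1
  x=-2.302: |R|=1.22022 >1
So |R|<1 on (-2.1010, 0).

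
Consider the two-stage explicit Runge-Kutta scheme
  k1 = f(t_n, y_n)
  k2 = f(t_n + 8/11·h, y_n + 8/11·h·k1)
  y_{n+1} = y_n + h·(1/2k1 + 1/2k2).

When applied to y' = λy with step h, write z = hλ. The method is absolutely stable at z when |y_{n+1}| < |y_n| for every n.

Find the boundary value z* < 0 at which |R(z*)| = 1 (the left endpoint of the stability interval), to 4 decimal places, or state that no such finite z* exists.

left endpoint -2.7500.

With y'=λy (z=hλ):
  k1=λy_n ⇒ h·k1=z·y_n;  k2=λ(1+8/11z)y_n ⇒ h·k2=z(1+8/11z)y_n
  y_{n+1}/y_n = 1 + 1/2z + 1/2z(1+8/11z) = 1 + z + 4/11z²
  ⇒ R(z) = 1 + z + 4/11z².

Need |R(x)|<1, x<0.
x=-0.94: |R|=0.3813
R=1: x+4/11x²=0 ⇒ x=−11/4=-2.7500; min R=1−1/(4·4/11)=0.3125>−1
Confirm numerically:
  x=-2.103: |R|=0.50522 <1
  x=-1.764: |R|=0.36753 <1
  x=-1.104: |R|=0.33921 <1
  x=-3.251: |R|=1.59227 >1
  x=-3.152: |R|=1.46077 >1
  x=-3.145: |R|=1.45174 >1
Interval (-2.7500, 0).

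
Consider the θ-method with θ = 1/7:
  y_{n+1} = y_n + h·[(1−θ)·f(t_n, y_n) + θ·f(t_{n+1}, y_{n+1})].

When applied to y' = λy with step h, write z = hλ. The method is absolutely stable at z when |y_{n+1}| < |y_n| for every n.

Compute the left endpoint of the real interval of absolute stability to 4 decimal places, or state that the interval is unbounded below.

Set f=λy, z=hλ:
  y_{n+1} = y_n + z·[6/7·y_n + 1/7·y_{n+1}] ⇒ (1 − 1/7z)y_{n+1} = (1 + 6/7z)y_n
  ⇒ R(z) = (1 + 6/7z)/(1 − 1/7z).

Boundary: |R(x)|=1, x<0.
x=-1.73: |R|=0.3872
R=−1: 1+6/7x = −1+1/7x ⇒ -5/7x=2 ⇒ x=2/(-5/7)=-2.8000
Confirm numerically:
  x=-2.683: |R|=0.93958 <1
  x=-2.620: |R|=0.90644 <1
  x=-2.273: |R|=0.71584 <1
  x=-2.086: |R|=0.60709 <1
  x=-3.326: |R|=1.25470 >1
  x=-3.020: |R|=1.10978 >1
So |R|<1 on (-2.8000, 0).

left endpoint -2.8000.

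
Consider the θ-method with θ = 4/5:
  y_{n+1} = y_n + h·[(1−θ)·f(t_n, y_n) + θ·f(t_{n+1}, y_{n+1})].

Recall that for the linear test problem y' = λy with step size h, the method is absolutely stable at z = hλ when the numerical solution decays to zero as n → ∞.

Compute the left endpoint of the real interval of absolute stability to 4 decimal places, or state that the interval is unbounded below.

With y'=λy (z=hλ):
  y_{n+1} = y_n + z·[1/5·y_n + 4/5·y_{n+1}] ⇒ (1 − 4/5z)y_{n+1} = (1 + 1/5z)y_n
  ⇒ R(z) = (1 + 1/5z)/(1 − 4/5z).

Boundary: |R(x)|=1, x<0.
x=-1.46: |R|=0.3266
x=-2: |R|=0.2308
x=-10: |R|=0.1111
x=-100: |R|=0.2346
θ=4/5≥1/2 ⇒ |1+1/5x|<|1−4/5x| ∀x<0 ⇒ unbounded interval.

(−∞, 0) — no finite endpoint.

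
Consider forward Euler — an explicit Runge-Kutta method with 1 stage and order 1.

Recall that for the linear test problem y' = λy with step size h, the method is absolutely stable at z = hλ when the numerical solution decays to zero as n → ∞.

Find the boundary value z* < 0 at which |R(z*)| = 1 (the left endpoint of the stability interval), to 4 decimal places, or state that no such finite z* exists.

Set f=λy, z=hλ:
  order 1, 1-stage ⇒ R(z)=1+z
  (e.g. R(-0.83)=0.17000, |R|=0.17000)

Boundary: |R(x)|=1, x<0.
x=-0.83: |R|=0.1700
|R(-2.23)|=1.2300 |R(-1.78)|=0.7800 |R(-1.54)|=0.5400
Bisect:
  x_lo=-2.6477 |R|=1.6477  x_hi=-0.1181 |R|=0.8819
  mid=-1.38293 |R|=0.38293 →hi
  mid=-2.01534 |R|=1.01534 →lo
  mid=-1.69913 |R|=0.69913 →hi
  mid=-1.85723 |R|=0.85723 →hi
  mid=-1.93628 |R|=0.93628 →hi
  mid=-1.97581 |R|=0.97581 →hi
  mid=-1.99557 |R|=0.99557 →hi
  ...
  [-2.00005,-1.99990] ⇒ x*=-2.0000
Interval (-2.0000, 0).

z* = -2.0000.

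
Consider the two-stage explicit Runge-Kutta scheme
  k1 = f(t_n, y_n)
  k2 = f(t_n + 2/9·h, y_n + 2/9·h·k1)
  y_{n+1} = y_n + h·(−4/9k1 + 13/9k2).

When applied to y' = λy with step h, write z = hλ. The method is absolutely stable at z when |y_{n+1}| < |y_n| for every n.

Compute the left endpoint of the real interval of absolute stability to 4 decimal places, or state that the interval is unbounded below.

On y'=λy, z=hλ:
  k1=λy_n ⇒ h·k1=z·y_n;  k2=λ(1+2/9z)y_n ⇒ h·k2=z(1+2/9z)y_n
  y_{n+1}/y_n = 1 − 4/9z + 13/9z(1+2/9z) = 1 + z + 26/81z²
  Hence R(z) = 1 + z + 26/81z².

Solve |R(x)|<1 on ℝ⁻.
x=-0.31: |R|=0.7208
R=1: x+26/81x²=0 ⇒ x=−81/26=-3.1154; min R=1−1/(4·26/81)=0.2212>−1
Confirm numerically:
  x=-2.287: |R|=0.39188 <1
  x=-1.859: |R|=0.25030 <1
  x=-3.526: |R|=1.46474 >1
  x=-3.375: |R|=1.28125 >1
Stable set (-3.1154, 0).

left endpoint -3.1154.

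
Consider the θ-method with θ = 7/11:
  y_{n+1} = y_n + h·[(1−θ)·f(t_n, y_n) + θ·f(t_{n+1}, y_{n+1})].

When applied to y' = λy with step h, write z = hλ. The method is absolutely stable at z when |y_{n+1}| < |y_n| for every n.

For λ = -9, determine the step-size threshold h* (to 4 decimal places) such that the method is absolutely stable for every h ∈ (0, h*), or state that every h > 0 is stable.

(−∞, 0) — no finite endpoint. Any h>0 works for λ=-9.

With y'=λy (z=hλ):
  y_{n+1} = y_n + z·[4/11·y_n + 7/11·y_{n+1}] ⇒ (1 − 7/11z)y_{n+1} = (1 + 4/11z)y_n
  R(z) = (1 + 4/11z)/(1 − 7/11z).

Need |R(x)|<1, x<0.
x=-0.93: |R|=0.4158
x=-2: |R|=0.1200
x=-10: |R|=0.3580
x=-100: |R|=0.5471
θ=7/11≥1/2 ⇒ |1+4/11x|<|1−7/11x| ∀x<0 ⇒ interval (−∞,0).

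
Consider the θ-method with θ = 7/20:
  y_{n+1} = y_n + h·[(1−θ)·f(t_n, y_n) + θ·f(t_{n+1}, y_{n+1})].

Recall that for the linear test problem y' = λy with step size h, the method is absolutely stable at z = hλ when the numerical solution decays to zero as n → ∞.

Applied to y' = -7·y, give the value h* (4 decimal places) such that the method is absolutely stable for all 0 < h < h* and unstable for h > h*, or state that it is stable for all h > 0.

With y'=λy (z=hλ):
  y_{n+1} = y_n + z·[13/20·y_n + 7/20·y_{n+1}] ⇒ (1 − 7/20z)y_{n+1} = (1 + 13/20z)y_n
  so R(z) = (1 + 13/20z)/(1 − 7/20z).

Need |R(x)|<1, x<0.
x=-0.61: |R|=0.4973
R=−1: 1+13/20x = −1+7/20x ⇒ -3/10x=2 ⇒ x=2/(-3/10)=-6.6667
Confirm numerically:
  x=-6.448: |R|=0.97986 <1
  x=-5.056: |R|=0.82553 <1
  x=-4.799: |R|=0.79091 <1
  x=-7.207: |R|=1.04602 >1
  x=-6.950: |R|=1.02476 >1
Stable set (-6.6667, 0).

(-6.6667,0); λ=-7 ⇒ h* = (20/3)/7 = 0.9524.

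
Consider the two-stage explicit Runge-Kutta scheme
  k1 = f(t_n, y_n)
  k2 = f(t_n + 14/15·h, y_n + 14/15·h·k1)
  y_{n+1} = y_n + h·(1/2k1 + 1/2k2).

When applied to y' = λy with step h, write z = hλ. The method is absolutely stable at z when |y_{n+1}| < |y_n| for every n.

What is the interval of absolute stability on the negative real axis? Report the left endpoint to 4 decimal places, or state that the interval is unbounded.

On y'=λy, z=hλ:
  k1=λy_n ⇒ h·k1=z·y_n;  k2=λ(1+14/15z)y_n ⇒ h·k2=z(1+14/15z)y_n
  y_{n+1}/y_n = 1 + 1/2z + 1/2z(1+14/15z) = 1 + z + 7/15z²
  so R(z) = 1 + z + 7/15z².

Need |R(x)|<1, x<0.
x=-0.37: |R|=0.6939
R=1: x+7/15x²=0 ⇒ x=−15/7=-2.1429; min R=1−1/(4·7/15)=0.4643>−1
Confirm numerically:
  x=-1.574: |R|=0.58216 <1
  x=-1.119: |R|=0.46534 <1
  x=-1.114: |R|=0.46513 <1
  x=-2.646: |R|=1.62128 >1
  x=-2.550: |R|=1.48450 >1
  x=-2.533: |R|=1.46117 >1
So |R|<1 on (-2.1429, 0).

z∈(-2.1429,0).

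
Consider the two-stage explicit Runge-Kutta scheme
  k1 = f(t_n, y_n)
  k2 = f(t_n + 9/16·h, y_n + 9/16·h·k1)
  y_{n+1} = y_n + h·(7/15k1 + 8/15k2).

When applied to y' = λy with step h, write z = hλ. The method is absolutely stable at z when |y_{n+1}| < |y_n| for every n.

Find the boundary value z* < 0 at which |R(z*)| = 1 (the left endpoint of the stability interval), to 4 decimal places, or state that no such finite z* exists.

left endpoint -3.3333.

With y'=λy (z=hλ):
  k1=λy_n ⇒ h·k1=z·y_n;  k2=λ(1+9/16z)y_n ⇒ h·k2=z(1+9/16z)y_n
  y_{n+1}/y_n = 1 + 7/15z + 8/15z(1+9/16z) = 1 + z + 3/10z²
  so R(z) = 1 + z + 3/10z².

Solve |R(x)|<1 on ℝ⁻.
x=-0.6: |R|=0.5080
R=1: x+3/10x²=0 ⇒ x=−10/3=-3.3333; min R=1−1/(4·3/10)=0.1667>−1
Confirm numerically:
  x=-2.446: |R|=0.34887 <1
  x=-1.755: |R|=0.16901 <1
  x=-1.728: |R|=0.16780 <1
  x=-1.372: |R|=0.19272 <1
  x=-3.875: |R|=1.62969 >1
  x=-3.583: |R|=1.26837 >1
  x=-3.409: |R|=1.07738 >1
Stable set (-3.3333, 0).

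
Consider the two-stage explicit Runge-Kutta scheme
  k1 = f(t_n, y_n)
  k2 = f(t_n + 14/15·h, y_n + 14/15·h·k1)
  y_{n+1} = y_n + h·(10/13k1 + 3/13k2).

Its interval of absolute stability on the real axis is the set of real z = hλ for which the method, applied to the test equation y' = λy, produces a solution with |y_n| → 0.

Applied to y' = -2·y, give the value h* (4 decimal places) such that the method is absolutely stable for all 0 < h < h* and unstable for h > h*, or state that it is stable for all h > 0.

(-4.6429,0); λ=-2 ⇒ h* = (65/14)/2 = 2.3214.

Set f=λy, z=hλ:
  k1=λy_n ⇒ h·k1=z·y_n;  k2=λ(1+14/15z)y_n ⇒ h·k2=z(1+14/15z)y_n
  y_{n+1}/y_n = 1 + 10/13z + 3/13z(1+14/15z) = 1 + z + 14/65z²
  ⇒ R(z) = 1 + z + 14/65z².

Find x<0 with |R(x)|<1.
x=-1.16: |R|=0.1298
R=1: x+14/65x²=0 ⇒ x=−65/14=-4.6429; min R=1−1/(4·14/65)=-0.1607>−1
Confirm numerically:
  x=-4.317: |R|=0.69701 <1
  x=-4.159: |R|=0.56657 <1
  x=-3.785: |R|=0.30065 <1
  x=-3.770: |R|=0.29124 <1
  x=-5.160: |R|=1.57474 >1
  x=-5.073: |R|=1.46999 >1
So |R|<1 on (-4.6429, 0).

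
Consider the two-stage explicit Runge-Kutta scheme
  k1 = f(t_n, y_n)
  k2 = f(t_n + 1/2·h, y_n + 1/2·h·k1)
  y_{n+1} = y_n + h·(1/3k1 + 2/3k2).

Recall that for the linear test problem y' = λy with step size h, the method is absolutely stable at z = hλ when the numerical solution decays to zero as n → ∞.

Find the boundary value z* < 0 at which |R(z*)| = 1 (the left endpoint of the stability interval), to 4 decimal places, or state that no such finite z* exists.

On y'=λy, z=hλ:
  k1=λy_n ⇒ h·k1=z·y_n;  k2=λ(1+1/2z)y_n ⇒ h·k2=z(1+1/2z)y_n
  y_{n+1}/y_n = 1 + 1/3z + 2/3z(1+1/2z) = 1 + z + 1/3z²
  Hence R(z) = 1 + z + 1/3z².

Need |R(x)|<1, x<0.
x=-1.64: |R|=0.2565
R=1: x+1/3x²=0 ⇒ x=−3=-3.0000; min R=1−1/(4·1/3)=0.2500>−1
Confirm numerically:
  x=-2.097: |R|=0.36880 <1
  x=-1.973: |R|=0.32458 <1
  x=-1.744: |R|=0.26985 <1
  x=-1.554: |R|=0.25097 <1
  x=-3.510: |R|=1.59670 >1
  x=-3.310: |R|=1.34203 >1
  x=-3.179: |R|=1.18968 >1
Stable set (-3.0000, 0).

z* = -3.0000.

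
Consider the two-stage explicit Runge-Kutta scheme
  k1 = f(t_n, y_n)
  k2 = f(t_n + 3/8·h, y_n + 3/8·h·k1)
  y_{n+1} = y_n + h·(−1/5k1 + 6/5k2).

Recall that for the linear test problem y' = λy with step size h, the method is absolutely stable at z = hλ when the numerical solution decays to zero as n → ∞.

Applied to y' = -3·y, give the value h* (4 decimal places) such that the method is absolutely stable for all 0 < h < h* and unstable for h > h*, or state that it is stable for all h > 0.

(-2.2222,0); λ=-3 ⇒ h* = (20/9)/3 = 0.7407.

With y'=λy (z=hλ):
  k1=λy_n ⇒ h·k1=z·y_n;  k2=λ(1+3/8z)y_n ⇒ h·k2=z(1+3/8z)y_n
  y_{n+1}/y_n = 1 − 1/5z + 6/5z(1+3/8z) = 1 + z + 9/20z²
  Hence R(z) = 1 + z + 9/20z².

Boundary: |R(x)|=1, x<0.
x=-0.37: |R|=0.6916
R=1: x+9/20x²=0 ⇒ x=−20/9=-2.2222; min R=1−1/(4·9/20)=0.4444>−1
Confirm numerically:
  x=-2.188: |R|=0.96630 <1
  x=-1.995: |R|=0.79601 <1
  x=-1.557: |R|=0.53391 <1
  x=-1.246: |R|=0.45263 <1
  x=-2.805: |R|=1.73561 >1
  x=-2.654: |R|=1.51567 >1
  x=-2.292: |R|=1.07197 >1
Stable set (-2.2222, 0).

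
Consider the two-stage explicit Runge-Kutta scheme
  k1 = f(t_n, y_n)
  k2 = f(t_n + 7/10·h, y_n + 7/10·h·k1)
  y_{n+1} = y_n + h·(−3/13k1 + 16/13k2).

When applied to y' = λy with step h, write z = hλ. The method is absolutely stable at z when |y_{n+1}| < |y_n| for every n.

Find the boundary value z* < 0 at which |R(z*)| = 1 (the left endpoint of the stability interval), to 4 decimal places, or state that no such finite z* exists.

Test eqn y'=λy, z=hλ:
  k1=λy_n ⇒ h·k1=z·y_n;  k2=λ(1+7/10z)y_n ⇒ h·k2=z(1+7/10z)y_n
  y_{n+1}/y_n = 1 − 3/13z + 16/13z(1+7/10z) = 1 + z + 56/65z²
  ⇒ R(z) = 1 + z + 56/65z².

Boundary: |R(x)|=1, x<0.
x=-0.39: |R|=0.7410
R=1: x+56/65x²=0 ⇒ x=−65/56=-1.1607; min R=1−1/(4·56/65)=0.7098>−1
Confirm numerically:
  x=-0.822: |R|=0.76013 <1
  x=-0.624: |R|=0.71146 <1
  x=-0.512: |R|=0.71385 <1
  x=-1.660: |R|=1.71406 >1
  x=-1.463: |R|=1.38101 >1
  x=-1.276: |R|=1.12674 >1
So |R|<1 on (-1.1607, 0).

left endpoint -1.1607.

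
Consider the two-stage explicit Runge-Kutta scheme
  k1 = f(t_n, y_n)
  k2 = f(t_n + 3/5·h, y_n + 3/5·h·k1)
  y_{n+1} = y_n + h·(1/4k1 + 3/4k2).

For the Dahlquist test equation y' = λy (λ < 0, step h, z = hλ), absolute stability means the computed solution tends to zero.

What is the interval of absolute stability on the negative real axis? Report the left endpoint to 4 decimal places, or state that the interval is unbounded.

With y'=λy (z=hλ):
  k1=λy_n ⇒ h·k1=z·y_n;  k2=λ(1+3/5z)y_n ⇒ h·k2=z(1+3/5z)y_n
  y_{n+1}/y_n = 1 + 1/4z + 3/4z(1+3/5z) = 1 + z + 9/20z²
  ⇒ R(z) = 1 + z + 9/20z².

Boundary: |R(x)|=1, x<0.
x=-0.44: |R|=0.6471
R=1: x+9/20x²=0 ⇒ x=−20/9=-2.2222; min R=1−1/(4·9/20)=0.4444>−1
Confirm numerically:
  x=-2.014: |R|=0.81129 <1
  x=-1.945: |R|=0.75736 <1
  x=-1.272: |R|=0.45609 <1
  x=-2.685: |R|=1.55915 >1
  x=-2.315: |R|=1.09665 >1
Interval (-2.2222, 0).

(-2.2222, 0).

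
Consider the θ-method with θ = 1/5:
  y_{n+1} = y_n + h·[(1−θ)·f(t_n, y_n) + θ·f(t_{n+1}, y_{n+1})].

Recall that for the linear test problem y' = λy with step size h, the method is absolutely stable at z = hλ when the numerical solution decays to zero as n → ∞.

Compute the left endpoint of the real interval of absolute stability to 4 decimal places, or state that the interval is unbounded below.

With y'=λy (z=hλ):
  y_{n+1} = y_n + z·[4/5·y_n + 1/5·y_{n+1}] ⇒ (1 − 1/5z)y_{n+1} = (1 + 4/5z)y_n
  so R(z) = (1 + 4/5z)/(1 − 1/5z).

Need |R(x)|<1, x<0.
x=-0.98: |R|=0.1806
R=−1: 1+4/5x = −1+1/5x ⇒ -3/5x=2 ⇒ x=2/(-3/5)=-3.3333
Confirm numerically:
  x=-3.133: |R|=0.92610 <1
  x=-2.703: |R|=0.75451 <1
  x=-2.223: |R|=0.53883 <1
  x=-3.564: |R|=1.08080 >1
  x=-3.408: |R|=1.02664 >1
  x=-3.372: |R|=1.01386 >1
So |R|<1 on (-3.3333, 0).

z* = -3.3333.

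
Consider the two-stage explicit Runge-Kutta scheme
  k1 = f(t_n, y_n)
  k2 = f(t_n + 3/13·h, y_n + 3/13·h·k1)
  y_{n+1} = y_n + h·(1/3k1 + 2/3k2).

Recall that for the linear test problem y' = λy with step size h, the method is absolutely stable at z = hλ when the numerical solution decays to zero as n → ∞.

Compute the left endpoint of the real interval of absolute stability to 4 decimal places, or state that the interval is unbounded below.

Set f=λy, z=hλ:
  k1=λy_n ⇒ h·k1=z·y_n;  k2=λ(1+3/13z)y_n ⇒ h·k2=z(1+3/13z)y_n
  y_{n+1}/y_n = 1 + 1/3z + 2/3z(1+3/13z) = 1 + z + 2/13z²
  ⇒ R(z) = 1 + z + 2/13z².

Need |R(x)|<1, x<0.
x=-1.58: |R|=0.1959
R=1: x+2/13x²=0 ⇒ x=−13/2=-6.5000; min R=1−1/(4·2/13)=-0.6250>−1
Confirm numerically:
  x=-5.874: |R|=0.43429 <1
  x=-5.097: |R|=0.10017 <1
  x=-4.823: |R|=0.24433 <1
  x=-7.061: |R|=1.60942 >1
  x=-6.741: |R|=1.24994 >1
  x=-6.589: |R|=1.09022 >1
So |R|<1 on (-6.5000, 0).

left endpoint -6.5000.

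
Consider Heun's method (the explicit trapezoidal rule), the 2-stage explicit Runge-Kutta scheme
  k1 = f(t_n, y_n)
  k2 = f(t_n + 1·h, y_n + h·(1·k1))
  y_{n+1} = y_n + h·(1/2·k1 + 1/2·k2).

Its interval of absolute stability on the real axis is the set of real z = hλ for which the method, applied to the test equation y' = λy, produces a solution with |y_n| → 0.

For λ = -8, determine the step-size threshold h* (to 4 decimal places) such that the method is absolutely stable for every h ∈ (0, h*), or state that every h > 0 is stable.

Test eqn y'=λy, z=hλ:
  order 2, 2-stage ⇒ R(z)=1+z+z^2/2
  (e.g. R(-1.44)=0.59680, |R|=0.59680)

Solve |R(x)|<1 on ℝ⁻.
x=-1.44: |R|=0.5968
|R(-1.69)|=0.7380 |R(-1.23)|=0.5264 |R(-0.6)|=0.5800
Bisect:
  x_lo=-2.3219 |R|=1.3737  x_hi=-0.3330 |R|=0.7224
  mid=-1.32747 |R|=0.55362 →hi
  mid=-1.82468 |R|=0.84005 →hi
  mid=-2.07329 |R|=1.07598 →lo
  mid=-1.94899 |R|=0.95029 →hi
  mid=-2.01114 |R|=1.01120 →lo
  mid=-1.98006 |R|=0.98026 →hi
  mid=-1.99560 |R|=0.99561 →hi
  mid=-2.00337 |R|=1.00338 →lo
  ...
  [-2.00009,-1.99997] ⇒ x*=-2.0000
Interval (-2.0000, 0).

(-2.0000,0); λ=-8 ⇒ h* = 0.2500.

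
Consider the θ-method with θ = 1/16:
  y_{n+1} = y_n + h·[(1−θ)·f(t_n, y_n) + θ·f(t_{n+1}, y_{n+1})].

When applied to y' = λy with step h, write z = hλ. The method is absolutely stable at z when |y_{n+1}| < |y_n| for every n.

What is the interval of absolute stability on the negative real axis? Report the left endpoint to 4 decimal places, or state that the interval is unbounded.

z∈(-2.2857,0).

Test eqn y'=λy, z=hλ:
  y_{n+1} = y_n + z·[15/16·y_n + 1/16·y_{n+1}] ⇒ (1 − 1/16z)y_{n+1} = (1 + 15/16z)y_n
  so R(z) = (1 + 15/16z)/(1 − 1/16z).

Boundary: |R(x)|=1, x<0.
x=-1.34: |R|=0.2364
R=−1: 1+15/16x = −1+1/16x ⇒ -7/8x=2 ⇒ x=2/(-7/8)=-2.2857
Confirm numerically:
  x=-1.880: |R|=0.68233 <1
  x=-1.723: |R|=0.55549 <1
  x=-1.209: |R|=0.12406 <1
  x=-1.096: |R|=0.02574 <1
  x=-2.768: |R|=1.35976 >1
  x=-2.556: |R|=1.20392 >1
Stable set (-2.2857, 0).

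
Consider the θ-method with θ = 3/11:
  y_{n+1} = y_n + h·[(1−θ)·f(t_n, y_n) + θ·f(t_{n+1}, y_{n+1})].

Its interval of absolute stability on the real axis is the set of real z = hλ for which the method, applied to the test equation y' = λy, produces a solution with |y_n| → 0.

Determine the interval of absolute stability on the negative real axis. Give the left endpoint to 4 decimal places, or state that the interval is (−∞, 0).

On y'=λy, z=hλ:
  y_{n+1} = y_n + z·[8/11·y_n + 3/11·y_{n+1}] ⇒ (1 − 3/11z)y_{n+1} = (1 + 8/11z)y_n
  ⇒ R(z) = (1 + 8/11z)/(1 − 3/11z).

Need |R(x)|<1, x<0.
x=-1.55: |R|=0.0895
R=−1: 1+8/11x = −1+3/11x ⇒ -5/11x=2 ⇒ x=2/(-5/11)=-4.4000
Confirm numerically:
  x=-3.959: |R|=0.90361 <1
  x=-3.835: |R|=0.87447 <1
  x=-3.023: |R|=0.65693 <1
  x=-4.631: |R|=1.04640 >1
  x=-4.467: |R|=1.01373 >1
Interval (-4.4000, 0).

(-4.4000, 0).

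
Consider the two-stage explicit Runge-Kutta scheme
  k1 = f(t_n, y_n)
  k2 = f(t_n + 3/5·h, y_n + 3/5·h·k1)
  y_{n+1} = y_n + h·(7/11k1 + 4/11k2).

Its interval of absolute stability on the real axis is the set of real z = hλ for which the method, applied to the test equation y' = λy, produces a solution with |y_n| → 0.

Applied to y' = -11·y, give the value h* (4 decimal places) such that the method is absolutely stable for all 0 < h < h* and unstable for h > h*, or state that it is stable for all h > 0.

(-4.5833,0); λ=-11 ⇒ h* = (55/12)/11 = 0.4167.

With y'=λy (z=hλ):
  k1=λy_n ⇒ h·k1=z·y_n;  k2=λ(1+3/5z)y_n ⇒ h·k2=z(1+3/5z)y_n
  y_{n+1}/y_n = 1 + 7/11z + 4/11z(1+3/5z) = 1 + z + 12/55z²
  Hence R(z) = 1 + z + 12/55z².

Need |R(x)|<1, x<0.
x=-0.36: |R|=0.6683
R=1: x+12/55x²=0 ⇒ x=−55/12=-4.5833; min R=1−1/(4·12/55)=-0.1458>−1
Confirm numerically:
  x=-3.591: |R|=0.22252 <1
  x=-2.981: |R|=0.04216 <1
  x=-2.666: |R|=0.11526 <1
  x=-1.925: |R|=0.11650 <1
  x=-4.903: |R|=1.34196 >1
  x=-4.705: |R|=1.12490 >1
  x=-4.688: |R|=1.10706 >1
Stable set (-4.5833, 0).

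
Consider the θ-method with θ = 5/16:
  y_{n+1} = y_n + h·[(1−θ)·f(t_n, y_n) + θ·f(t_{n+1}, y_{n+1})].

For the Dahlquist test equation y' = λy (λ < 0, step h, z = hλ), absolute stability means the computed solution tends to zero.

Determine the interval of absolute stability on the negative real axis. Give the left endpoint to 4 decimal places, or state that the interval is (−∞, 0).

z∈(-5.3333,0).

Set f=λy, z=hλ:
  y_{n+1} = y_n + z·[11/16·y_n + 5/16·y_{n+1}] ⇒ (1 − 5/16z)y_{n+1} = (1 + 11/16z)y_n
  ⇒ R(z) = (1 + 11/16z)/(1 − 5/16z).

Solve |R(x)|<1 on ℝ⁻.
x=-1.38: |R|=0.0358
R=−1: 1+11/16x = −1+5/16x ⇒ -3/8x=2 ⇒ x=2/(-3/8)=-5.3333
Confirm numerically:
  x=-4.207: |R|=0.81752 <1
  x=-3.224: |R|=0.60598 <1
  x=-2.340: |R|=0.35162 <1
  x=-5.684: |R|=1.04737 >1
  x=-5.577: |R|=1.03331 >1
Interval (-5.3333, 0).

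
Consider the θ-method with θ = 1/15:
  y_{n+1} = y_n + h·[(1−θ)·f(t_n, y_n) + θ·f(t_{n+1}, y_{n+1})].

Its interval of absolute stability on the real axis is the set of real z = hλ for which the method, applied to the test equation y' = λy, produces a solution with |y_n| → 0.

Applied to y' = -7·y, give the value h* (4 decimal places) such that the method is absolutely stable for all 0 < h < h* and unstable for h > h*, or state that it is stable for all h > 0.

(-2.3077,0); λ=-7 ⇒ h* = (30/13)/7 = 0.3297.

Test eqn y'=λy, z=hλ:
  y_{n+1} = y_n + z·[14/15·y_n + 1/15·y_{n+1}] ⇒ (1 − 1/15z)y_{n+1} = (1 + 14/15z)y_n
  so R(z) = (1 + 14/15z)/(1 − 1/15z).

Need |R(x)|<1, x<0.
x=-1.21: |R|=0.1197
R=−1: 1+14/15x = −1+1/15x ⇒ -13/15x=2 ⇒ x=2/(-13/15)=-2.3077
Confirm numerically:
  x=-1.665: |R|=0.49865 <1
  x=-1.375: |R|=0.25954 <1
  x=-1.087: |R|=0.01355 <1
  x=-2.632: |R|=1.23911 >1
  x=-2.546: |R|=1.17656 >1
Stable set (-2.3077, 0).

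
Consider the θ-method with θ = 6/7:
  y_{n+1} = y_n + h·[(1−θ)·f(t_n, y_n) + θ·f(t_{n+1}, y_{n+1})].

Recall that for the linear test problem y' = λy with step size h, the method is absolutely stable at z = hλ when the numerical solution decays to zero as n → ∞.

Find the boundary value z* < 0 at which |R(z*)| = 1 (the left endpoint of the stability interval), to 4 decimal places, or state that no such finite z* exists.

Test eqn y'=λy, z=hλ:
  y_{n+1} = y_n + z·[1/7·y_n + 6/7·y_{n+1}] ⇒ (1 − 6/7z)y_{n+1} = (1 + 1/7z)y_n
  so R(z) = (1 + 1/7z)/(1 − 6/7z).

Find x<0 with |R(x)|<1.
x=-0.82: |R|=0.5185
x=-2: |R|=0.2632
x=-10: |R|=0.0448
x=-100: |R|=0.1532
θ=6/7≥1/2 ⇒ |1+1/7x|<|1−6/7x| ∀x<0 ⇒ unbounded interval.

interval (−∞, 0).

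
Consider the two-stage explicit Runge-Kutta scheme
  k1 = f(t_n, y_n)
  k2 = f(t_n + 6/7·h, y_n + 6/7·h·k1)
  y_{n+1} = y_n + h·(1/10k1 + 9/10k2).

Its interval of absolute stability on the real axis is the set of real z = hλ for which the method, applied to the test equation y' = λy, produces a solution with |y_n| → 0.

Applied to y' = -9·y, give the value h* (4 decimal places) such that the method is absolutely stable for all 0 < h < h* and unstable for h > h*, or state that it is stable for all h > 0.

On y'=λy, z=hλ:
  k1=λy_n ⇒ h·k1=z·y_n;  k2=λ(1+6/7z)y_n ⇒ h·k2=z(1+6/7z)y_n
  y_{n+1}/y_n = 1 + 1/10z + 9/10z(1+6/7z) = 1 + z + 27/35z²
  R(z) = 1 + z + 27/35z².

Boundary: |R(x)|=1, x<0.
x=-0.95: |R|=0.7462
R=1: x+27/35x²=0 ⇒ x=−35/27=-1.2963; min R=1−1/(4·27/35)=0.6759>−1
Confirm numerically:
  x=-0.817: |R|=0.69792 <1
  x=-0.791: |R|=0.69167 <1
  x=-0.637: |R|=0.67602 <1
  x=-1.873: |R|=1.83327 >1
  x=-1.808: |R|=1.71370 >1
  x=-1.599: |R|=1.37339 >1
So |R|<1 on (-1.2963, 0).

(-1.2963,0); λ=-9 ⇒ h* = (35/27)/9 = 0.1440.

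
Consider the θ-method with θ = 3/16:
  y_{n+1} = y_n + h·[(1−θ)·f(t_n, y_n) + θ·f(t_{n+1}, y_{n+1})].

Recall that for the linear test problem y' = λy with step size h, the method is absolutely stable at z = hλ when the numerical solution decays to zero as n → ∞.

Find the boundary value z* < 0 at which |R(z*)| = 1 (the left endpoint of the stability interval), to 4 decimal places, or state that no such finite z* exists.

With y'=λy (z=hλ):
  y_{n+1} = y_n + z·[13/16·y_n + 3/16·y_{n+1}] ⇒ (1 − 3/16z)y_{n+1} = (1 + 13/16z)y_n
  Hence R(z) = (1 + 13/16z)/(1 − 3/16z).

Find x<0 with |R(x)|<1.
x=-1.39: |R|=0.1026
R=−1: 1+13/16x = −1+3/16x ⇒ -5/8x=2 ⇒ x=2/(-5/8)=-3.2000
Confirm numerically:
  x=-2.217: |R|=0.56602 <1
  x=-1.850: |R|=0.37355 <1
  x=-1.488: |R|=0.16341 <1
  x=-1.387: |R|=0.10074 <1
  x=-3.709: |R|=1.18764 >1
  x=-3.445: |R|=1.09303 >1
Interval (-3.2000, 0).

left endpoint -3.2000.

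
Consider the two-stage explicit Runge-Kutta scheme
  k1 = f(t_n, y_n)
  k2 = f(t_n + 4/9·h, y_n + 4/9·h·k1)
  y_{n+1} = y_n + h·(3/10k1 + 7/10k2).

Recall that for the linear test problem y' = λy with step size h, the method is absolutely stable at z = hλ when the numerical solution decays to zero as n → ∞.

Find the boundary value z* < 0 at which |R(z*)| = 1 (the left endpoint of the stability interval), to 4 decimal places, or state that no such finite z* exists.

z* = -3.2143.

On y'=λy, z=hλ:
  k1=λy_n ⇒ h·k1=z·y_n;  k2=λ(1+4/9z)y_n ⇒ h·k2=z(1+4/9z)y_n
  y_{n+1}/y_n = 1 + 3/10z + 7/10z(1+4/9z) = 1 + z + 14/45z²
  Hence R(z) = 1 + z + 14/45z².

Solve |R(x)|<1 on ℝ⁻.
x=-1.16: |R|=0.2586
R=1: x+14/45x²=0 ⇒ x=−45/14=-3.2143; min R=1−1/(4·14/45)=0.1964>−1
Confirm numerically:
  x=-2.739: |R|=0.59499 <1
  x=-2.508: |R|=0.44891 <1
  x=-2.272: |R|=0.33395 <1
  x=-1.756: |R|=0.20332 <1
  x=-3.635: |R|=1.47578 >1
  x=-3.497: |R|=1.30758 >1
Interval (-3.2143, 0).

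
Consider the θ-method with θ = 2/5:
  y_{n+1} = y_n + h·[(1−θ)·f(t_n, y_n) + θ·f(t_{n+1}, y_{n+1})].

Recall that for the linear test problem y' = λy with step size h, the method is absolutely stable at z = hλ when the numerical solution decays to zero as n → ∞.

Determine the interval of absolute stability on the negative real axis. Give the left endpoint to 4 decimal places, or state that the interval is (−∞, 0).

On y'=λy, z=hλ:
  y_{n+1} = y_n + z·[3/5·y_n + 2/5·y_{n+1}] ⇒ (1 − 2/5z)y_{n+1} = (1 + 3/5z)y_n
  Hence R(z) = (1 + 3/5z)/(1 − 2/5z).

Solve |R(x)|<1 on ℝ⁻.
x=-0.62: |R|=0.5032
R=−1: 1+3/5x = −1+2/5x ⇒ -1/5x=2 ⇒ x=2/(-1/5)=-10.0000
Confirm numerically:
  x=-9.341: |R|=0.97217 <1
  x=-7.847: |R|=0.89596 <1
  x=-5.394: |R|=0.70826 <1
  x=-10.423: |R|=1.01637 >1
  x=-10.055: |R|=1.00219 >1
  x=-10.043: |R|=1.00171 >1
Stable set (-10.0000, 0).

z∈(-10.0000,0).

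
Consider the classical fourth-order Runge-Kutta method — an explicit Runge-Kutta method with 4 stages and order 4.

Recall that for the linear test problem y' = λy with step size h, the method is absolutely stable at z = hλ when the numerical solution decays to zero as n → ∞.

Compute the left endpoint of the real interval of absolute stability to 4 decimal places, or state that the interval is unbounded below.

z* = -2.7853.

Test eqn y'=λy, z=hλ:
  order 4, 4-stage ⇒ R(z)=1+z+z^2/2+z^3/6+z^4/24
  (e.g. R(-0.98)=0.38177, |R|=0.38177)

Solve |R(x)|<1 on ℝ⁻.
x=-0.98: |R|=0.3818
|R(-2.82)|=1.0536 |R(-2.38)|=0.5422 |R(-1.54)|=0.2714
Bisect:
  x_lo=-3.3042 |R|=2.1090  x_hi=-0.3422 |R|=0.7102
  mid=-1.82322 |R|=0.28915 →hi
  mid=-2.56374 |R|=0.71421 →hi
  mid=-2.93399 |R|=1.24834 →lo
  mid=-2.74886 |R|=0.94645 →hi
  mid=-2.84143 |R|=1.08798 →lo
  mid=-2.79515 |R|=1.01496 →lo
  mid=-2.77200 |R|=0.98015 →hi
  mid=-2.78358 |R|=0.99741 →hi
  mid=-2.78936 |R|=1.00615 →lo
  ...
  [-2.78538,-2.78520] ⇒ x*=-2.7853
So |R|<1 on (-2.7853, 0).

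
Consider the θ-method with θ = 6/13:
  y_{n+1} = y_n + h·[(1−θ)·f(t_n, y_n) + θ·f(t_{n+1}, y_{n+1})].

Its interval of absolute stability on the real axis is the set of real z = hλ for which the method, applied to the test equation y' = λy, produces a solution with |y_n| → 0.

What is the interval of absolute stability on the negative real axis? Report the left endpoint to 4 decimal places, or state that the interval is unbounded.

Test eqn y'=λy, z=hλ:
  y_{n+1} = y_n + z·[7/13·y_n + 6/13·y_{n+1}] ⇒ (1 − 6/13z)y_{n+1} = (1 + 7/13z)y_n
  Hence R(z) = (1 + 7/13z)/(1 − 6/13z).

Boundary: |R(x)|=1, x<0.
x=-0.9: |R|=0.3641
R=−1: 1+7/13x = −1+6/13x ⇒ -1/13x=2 ⇒ x=2/(-1/13)=-26.0000
Confirm numerically:
  x=-22.040: |R|=0.97273 <1
  x=-10.907: |R|=0.80759 <1
  x=-10.861: |R|=0.80632 <1
  x=-26.288: |R|=1.00169 >1
  x=-26.225: |R|=1.00132 >1
Stable set (-26.0000, 0).

(-26.0000, 0).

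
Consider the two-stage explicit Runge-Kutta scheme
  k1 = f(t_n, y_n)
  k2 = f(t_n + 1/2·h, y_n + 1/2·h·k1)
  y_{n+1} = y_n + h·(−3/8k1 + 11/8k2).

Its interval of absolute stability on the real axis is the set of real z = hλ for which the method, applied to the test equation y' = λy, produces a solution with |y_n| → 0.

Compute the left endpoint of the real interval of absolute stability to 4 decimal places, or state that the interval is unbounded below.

Set f=λy, z=hλ:
  k1=λy_n ⇒ h·k1=z·y_n;  k2=λ(1+1/2z)y_n ⇒ h·k2=z(1+1/2z)y_n
  y_{n+1}/y_n = 1 − 3/8z + 11/8z(1+1/2z) = 1 + z + 11/16z²
  Hence R(z) = 1 + z + 11/16z².

Find x<0 with |R(x)|<1.
x=-0.74: |R|=0.6365
R=1: x+11/16x²=0 ⇒ x=−16/11=-1.4545; min R=1−1/(4·11/16)=0.6364>−1
Confirm numerically:
  x=-1.387: |R|=0.93559 <1
  x=-1.333: |R|=0.88861 <1
  x=-1.127: |R|=0.74621 <1
  x=-0.760: |R|=0.63710 <1
  x=-1.768: |R|=1.38100 >1
  x=-1.757: |R|=1.36535 >1
  x=-1.491: |R|=1.03737 >1
Stable set (-1.4545, 0).

left endpoint -1.4545.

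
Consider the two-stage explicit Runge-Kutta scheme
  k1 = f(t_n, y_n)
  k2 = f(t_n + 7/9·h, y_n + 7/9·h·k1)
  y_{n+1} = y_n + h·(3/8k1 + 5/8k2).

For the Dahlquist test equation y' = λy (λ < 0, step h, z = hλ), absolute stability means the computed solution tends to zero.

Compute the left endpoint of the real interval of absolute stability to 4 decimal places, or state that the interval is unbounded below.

On y'=λy, z=hλ:
  k1=λy_n ⇒ h·k1=z·y_n;  k2=λ(1+7/9z)y_n ⇒ h·k2=z(1+7/9z)y_n
  y_{n+1}/y_n = 1 + 3/8z + 5/8z(1+7/9z) = 1 + z + 35/72z²
  R(z) = 1 + z + 35/72z².

Solve |R(x)|<1 on ℝ⁻.
x=-1.18: |R|=0.4969
R=1: x+35/72x²=0 ⇒ x=−72/35=-2.0571; min R=1−1/(4·35/72)=0.4857>−1
Confirm numerically:
  x=-1.357: |R|=0.53815 <1
  x=-1.230: |R|=0.50544 <1
  x=-1.094: |R|=0.48780 <1
  x=-2.566: |R|=1.63473 >1
  x=-2.254: |R|=1.21570 >1
So |R|<1 on (-2.0571, 0).

z* = -2.0571.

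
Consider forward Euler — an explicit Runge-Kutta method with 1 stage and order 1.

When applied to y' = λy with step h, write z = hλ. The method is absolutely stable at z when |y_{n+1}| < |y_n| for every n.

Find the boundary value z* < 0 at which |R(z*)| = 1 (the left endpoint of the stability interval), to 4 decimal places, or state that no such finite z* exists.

With y'=λy (z=hλ):
  order 1, 1-stage ⇒ R(z)=1+z
  (e.g. R(-0.45)=0.55000, |R|=0.55000)

Boundary: |R(x)|=1, x<0.
x=-0.45: |R|=0.5500
|R(-2.33)|=1.3300 |R(-1.85)|=0.8500 |R(-1.76)|=0.7600
Bisect:
  x_lo=-2.3041 |R|=1.3041  x_hi=-0.3187 |R|=0.6813
  mid=-1.31142 |R|=0.31142 →hi
  mid=-1.80778 |R|=0.80778 →hi
  mid=-2.05595 |R|=1.05595 →lo
  mid=-1.93186 |R|=0.93186 →hi
  mid=-1.99391 |R|=0.99391 →hi
  mid=-2.02493 |R|=1.02493 →lo
  mid=-2.00942 |R|=1.00942 →lo
  mid=-2.00166 |R|=1.00166 →lo
  mid=-1.99779 |R|=0.99779 →hi
  mid=-1.99972 |R|=0.99972 →hi
  ...
  [-2.00009,-1.99997] ⇒ x*=-2.0000
So |R|<1 on (-2.0000, 0).

z* = -2.0000.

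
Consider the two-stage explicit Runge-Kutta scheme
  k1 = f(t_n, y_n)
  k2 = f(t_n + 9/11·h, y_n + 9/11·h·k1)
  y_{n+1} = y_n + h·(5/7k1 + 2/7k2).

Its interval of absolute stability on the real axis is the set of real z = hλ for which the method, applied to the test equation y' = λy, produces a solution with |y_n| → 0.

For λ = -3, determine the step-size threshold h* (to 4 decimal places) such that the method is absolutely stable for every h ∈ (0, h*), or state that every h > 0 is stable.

Set f=λy, z=hλ:
  k1=λy_n ⇒ h·k1=z·y_n;  k2=λ(1+9/11z)y_n ⇒ h·k2=z(1+9/11z)y_n
  y_{n+1}/y_n = 1 + 5/7z + 2/7z(1+9/11z) = 1 + z + 18/77z²
  ⇒ R(z) = 1 + z + 18/77z².

Need |R(x)|<1, x<0.
x=-1.47: |R|=0.0351
R=1: x+18/77x²=0 ⇒ x=−77/18=-4.2778; min R=1−1/(4·18/77)=-0.0694>−1
Confirm numerically:
  x=-2.960: |R|=0.08817 <1
  x=-2.428: |R|=0.04991 <1
  x=-2.172: |R|=0.06919 <1
  x=-4.574: |R|=1.31673 >1
  x=-4.509: |R|=1.24372 >1
  x=-4.336: |R|=1.05901 >1
Interval (-4.2778, 0).

(-4.2778,0); λ=-3 ⇒ h* = (77/18)/3 = 1.4259.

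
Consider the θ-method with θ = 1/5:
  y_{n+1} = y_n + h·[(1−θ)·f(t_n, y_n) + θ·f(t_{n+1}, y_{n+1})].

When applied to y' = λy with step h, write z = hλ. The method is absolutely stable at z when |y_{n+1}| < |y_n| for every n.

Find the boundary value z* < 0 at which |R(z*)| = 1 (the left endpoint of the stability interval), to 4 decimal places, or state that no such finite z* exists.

With y'=λy (z=hλ):
  y_{n+1} = y_n + z·[4/5·y_n + 1/5·y_{n+1}] ⇒ (1 − 1/5z)y_{n+1} = (1 + 4/5z)y_n
  ⇒ R(z) = (1 + 4/5z)/(1 − 1/5z).

Find x<0 with |R(x)|<1.
x=-1.73: |R|=0.2853
R=−1: 1+4/5x = −1+1/5x ⇒ -3/5x=2 ⇒ x=2/(-3/5)=-3.3333
Confirm numerically:
  x=-3.193: |R|=0.94861 <1
  x=-2.462: |R|=0.64969 <1
  x=-1.674: |R|=0.25412 <1
  x=-1.390: |R|=0.08764 <1
  x=-3.508: |R|=1.06159 >1
  x=-3.471: |R|=1.04875 >1
Interval (-3.3333, 0).

left endpoint -3.3333.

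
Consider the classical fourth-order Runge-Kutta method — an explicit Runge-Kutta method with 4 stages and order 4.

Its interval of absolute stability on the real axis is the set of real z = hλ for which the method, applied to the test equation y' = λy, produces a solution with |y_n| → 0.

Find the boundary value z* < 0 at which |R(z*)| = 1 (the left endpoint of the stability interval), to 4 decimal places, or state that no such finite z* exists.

left endpoint -2.7853.

Set f=λy, z=hλ:
  order 4, 4-stage ⇒ R(z)=1+z+z^2/2+z^3/6+z^4/24
  (e.g. R(-1.38)=0.28530, |R|=0.28530)

Need |R(x)|<1, x<0.
x=-1.38: |R|=0.2853
|R(-2.22)|=0.4327 |R(-1.8)|=0.2854 |R(-0.67)|=0.5127
Bisect:
  x_lo=-3.3782 |R|=2.3290  x_hi=-0.2582 |R|=0.7724
  mid=-1.81820 |R|=0.28830 →hi
  mid=-2.59819 |R|=0.75266 →hi
  mid=-2.98819 |R|=1.35155 →lo
  mid=-2.79319 |R|=1.01197 →lo
  mid=-2.69569 |R|=0.87310 →hi
  mid=-2.74444 |R|=0.94013 →hi
  mid=-2.76881 |R|=0.97544 →hi
  mid=-2.78100 |R|=0.99355 →hi
  ...
  [-2.78538,-2.78519] ⇒ x*=-2.7853
Interval (-2.7853, 0).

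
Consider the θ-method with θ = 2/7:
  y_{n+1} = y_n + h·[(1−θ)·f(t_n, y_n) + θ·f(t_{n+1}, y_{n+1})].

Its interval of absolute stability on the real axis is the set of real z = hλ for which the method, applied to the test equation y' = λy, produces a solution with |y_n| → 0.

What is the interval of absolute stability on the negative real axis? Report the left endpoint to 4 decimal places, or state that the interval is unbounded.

On y'=λy, z=hλ:
  y_{n+1} = y_n + z·[5/7·y_n + 2/7·y_{n+1}] ⇒ (1 − 2/7z)y_{n+1} = (1 + 5/7z)y_n
  ⇒ R(z) = (1 + 5/7z)/(1 − 2/7z).

Solve |R(x)|<1 on ℝ⁻.
x=-0.96: |R|=0.2466
R=−1: 1+5/7x = −1+2/7x ⇒ -3/7x=2 ⇒ x=2/(-3/7)=-4.6667
Confirm numerically:
  x=-4.323: |R|=0.93410 <1
  x=-3.091: |R|=0.64140 <1
  x=-2.261: |R|=0.37363 <1
  x=-4.994: |R|=1.05781 >1
  x=-4.840: |R|=1.03118 >1
So |R|<1 on (-4.6667, 0).

z∈(-4.6667,0).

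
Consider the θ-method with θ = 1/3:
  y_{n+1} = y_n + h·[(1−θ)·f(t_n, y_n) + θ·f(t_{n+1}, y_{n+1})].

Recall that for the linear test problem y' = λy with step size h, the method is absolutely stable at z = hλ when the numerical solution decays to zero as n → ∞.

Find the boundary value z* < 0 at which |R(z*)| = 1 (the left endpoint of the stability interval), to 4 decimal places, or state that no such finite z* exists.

z* = -6.0000.

Set f=λy, z=hλ:
  y_{n+1} = y_n + z·[2/3·y_n + 1/3·y_{n+1}] ⇒ (1 − 1/3z)y_{n+1} = (1 + 2/3z)y_n
  Hence R(z) = (1 + 2/3z)/(1 − 1/3z).

Find x<0 with |R(x)|<1.
x=-1.5: |R|=0.0000
R=−1: 1+2/3x = −1+1/3x ⇒ -1/3x=2 ⇒ x=2/(-1/3)=-6.0000
Confirm numerically:
  x=-5.763: |R|=0.97295 <1
  x=-5.379: |R|=0.92589 <1
  x=-2.603: |R|=0.39372 <1
  x=-6.362: |R|=1.03867 >1
  x=-6.323: |R|=1.03465 >1
  x=-6.154: |R|=1.01682 >1
So |R|<1 on (-6.0000, 0).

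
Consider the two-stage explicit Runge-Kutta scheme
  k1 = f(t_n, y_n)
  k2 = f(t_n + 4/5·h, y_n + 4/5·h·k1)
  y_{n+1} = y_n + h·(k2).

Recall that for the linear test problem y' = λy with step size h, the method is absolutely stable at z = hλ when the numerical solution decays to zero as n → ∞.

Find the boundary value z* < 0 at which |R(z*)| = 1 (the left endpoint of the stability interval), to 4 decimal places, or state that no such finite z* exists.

With y'=λy (z=hλ):
  k1=λy_n ⇒ h·k1=z·y_n;  k2=λ(1+4/5z)y_n ⇒ h·k2=z(1+4/5z)y_n
  y_{n+1}/y_n = 1 + z(1+4/5z) = 1 + z + 4/5z²
  ⇒ R(z) = 1 + z + 4/5z².

Need |R(x)|<1, x<0.
x=-0.52: |R|=0.6963
R=1: x+4/5x²=0 ⇒ x=−5/4=-1.2500; min R=1−1/(4·4/5)=0.6875>−1
Confirm numerically:
  x=-0.780: |R|=0.70672 <1
  x=-0.696: |R|=0.69153 <1
  x=-0.576: |R|=0.68942 <1
  x=-0.505: |R|=0.69902 <1
  x=-1.792: |R|=1.77701 >1
  x=-1.519: |R|=1.32689 >1
  x=-1.481: |R|=1.27369 >1
Stable set (-1.2500, 0).

left endpoint -1.2500.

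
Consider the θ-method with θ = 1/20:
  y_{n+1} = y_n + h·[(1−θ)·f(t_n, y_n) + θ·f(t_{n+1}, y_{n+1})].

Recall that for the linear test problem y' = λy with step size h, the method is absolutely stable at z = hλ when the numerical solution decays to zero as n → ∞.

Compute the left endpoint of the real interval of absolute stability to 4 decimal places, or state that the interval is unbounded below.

On y'=λy, z=hλ:
  y_{n+1} = y_n + z·[19/20·y_n + 1/20·y_{n+1}] ⇒ (1 − 1/20z)y_{n+1} = (1 + 19/20z)y_n
  ⇒ R(z) = (1 + 19/20z)/(1 − 1/20z).

Need |R(x)|<1, x<0.
x=-0.64: |R|=0.3798
R=−1: 1+19/20x = −1+1/20x ⇒ -9/10x=2 ⇒ x=2/(-9/10)=-2.2222
Confirm numerically:
  x=-1.875: |R|=0.71429 <1
  x=-1.539: |R|=0.42904 <1
  x=-1.442: |R|=0.34502 <1
  x=-1.006: |R|=0.04218 <1
  x=-2.810: |R|=1.46383 >1
  x=-2.390: |R|=1.13488 >1
  x=-2.291: |R|=1.05554 >1
So |R|<1 on (-2.2222, 0).

z* = -2.2222.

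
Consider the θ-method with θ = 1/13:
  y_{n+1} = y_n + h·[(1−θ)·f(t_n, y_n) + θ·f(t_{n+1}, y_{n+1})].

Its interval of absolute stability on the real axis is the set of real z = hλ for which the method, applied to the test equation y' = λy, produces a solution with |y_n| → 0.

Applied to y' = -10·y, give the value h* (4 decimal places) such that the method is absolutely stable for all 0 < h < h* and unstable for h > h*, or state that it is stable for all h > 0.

(-2.3636,0); λ=-10 ⇒ h* = (26/11)/10 = 0.2364.

With y'=λy (z=hλ):
  y_{n+1} = y_n + z·[12/13·y_n + 1/13·y_{n+1}] ⇒ (1 − 1/13z)y_{n+1} = (1 + 12/13z)y_n
  Hence R(z) = (1 + 12/13z)/(1 − 1/13z).

Solve |R(x)|<1 on ℝ⁻.
x=-1.51: |R|=0.3529
R=−1: 1+12/13x = −1+1/13x ⇒ -11/13x=2 ⇒ x=2/(-11/13)=-2.3636
Confirm numerically:
  x=-2.286: |R|=0.94413 <1
  x=-2.157: |R|=0.85004 <1
  x=-1.269: |R|=0.15614 <1
  x=-2.866: |R|=1.34829 >1
  x=-2.675: |R|=1.21850 >1
  x=-2.643: |R|=1.19645 >1
So |R|<1 on (-2.3636, 0).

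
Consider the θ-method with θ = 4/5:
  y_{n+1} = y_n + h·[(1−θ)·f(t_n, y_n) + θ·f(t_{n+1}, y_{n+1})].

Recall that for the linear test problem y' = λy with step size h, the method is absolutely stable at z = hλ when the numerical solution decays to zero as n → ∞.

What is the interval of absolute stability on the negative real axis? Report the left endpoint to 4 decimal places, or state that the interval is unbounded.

With y'=λy (z=hλ):
  y_{n+1} = y_n + z·[1/5·y_n + 4/5·y_{n+1}] ⇒ (1 − 4/5z)y_{n+1} = (1 + 1/5z)y_n
  so R(z) = (1 + 1/5z)/(1 − 4/5z).

Find x<0 with |R(x)|<1.
x=-1.3: |R|=0.3627
x=-2: |R|=0.2308
x=-10: |R|=0.1111
x=-100: |R|=0.2346
θ=4/5≥1/2 ⇒ |1+1/5x|<|1−4/5x| ∀x<0 ⇒ interval (−∞,0).

(−∞, 0) — no finite endpoint.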